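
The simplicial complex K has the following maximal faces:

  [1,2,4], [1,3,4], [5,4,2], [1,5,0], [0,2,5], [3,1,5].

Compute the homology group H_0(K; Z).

Take the total order 0 < 1 < 2 < 3 < 4 < 5 on the vertex set. Then K (dimension 2) consists of the simplices:

  0-simplices (6): [0], [1], [2], [3], [4], [5]
  1-simplices (12): [0,1], [0,2], [0,5], [1,2], [1,3], [1,4], [1,5], [2,4], [2,5], [3,4], [3,5], [4,5]
  2-simplices (6): [0,1,5], [0,2,5], [1,2,4], [1,3,4], [1,3,5], [2,4,5]

so the chain groups are C_0 ≅ Z^6, C_1 ≅ Z^12, C_2 ≅ Z^6.

Boundary ∂_1: C_1 → C_0 sends each edge [p,q] (with p < q) to q − p. For instance
  ∂[1,5] = [5] − [1].
The 6×12 boundary matrix has rank 5 and Smith normal form diag(1,1,1,1,1).

∂_2: C_2 → C_1 sends each 2-simplex [p,q,r] to [q,r] − [p,r] + [p,q]. For instance
  ∂[1,3,4] = [3,4] − [1,4] + [1,3],
  ∂[2,4,5] = [4,5] − [2,5] + [2,4].
As a 12×6 matrix over Z this has rank 6, with invariant factors (1,1,1,1,1,1).

From H_k ≅ ker(∂_k) / im(∂_{k+1}) we obtain:

  H_0: rank C_0 − rank ∂_1 = 6 − 5 = 1, and the invariant factors of ∂_1 are all 1, so H_0 = Z.

(K is a triangulation of the cylinder S^1 x I.)

H_0 ≅ Z.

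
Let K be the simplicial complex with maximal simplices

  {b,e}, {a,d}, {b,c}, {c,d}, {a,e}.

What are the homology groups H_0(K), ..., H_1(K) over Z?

We work with the vertex ordering a < b < c < d < e. The simplices of K, each written with vertices in increasing order, are:

  0-simplices (5): a, b, c, d, e
  1-simplices (5): ad, ae, bc, be, cd

so the chain groups are C_0 ≅ Z^5, C_1 ≅ Z^5.

∂_1: C_1 → C_0 sends each edge [p,q] (with p < q) to q − p. For instance
  ∂ae = e − a.
The resulting 5×5 matrix has rank 4, and its Smith normal form has invariant factors (1,1,1,1).

Reading off H_k = ker ∂_k / im ∂_{k+1}:

  H_0: rank C_0 − rank ∂_1 = 5 − 4 = 1, and the invariant factors of ∂_1 are all 1, so H_0 ≅ Z.
  H_1: rank ker ∂_1 − rank ∂_2 = (5 − 4) − 0 = 1, and there is no ∂_2, so H_1 ≅ Z.

H_0 ≅ Z,  H_1 ≅ Z.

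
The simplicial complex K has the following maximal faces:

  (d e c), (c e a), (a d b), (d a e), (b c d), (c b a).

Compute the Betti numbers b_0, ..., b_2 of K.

We work with the vertex ordering a < b < c < d < e. The simplices of K, each written with vertices in increasing order, are:

  0-simplices (5): a, b, c, d, e
  1-simplices (9): ab, ac, ad, ae, bc, bd, cd, ce, de
  2-simplices (6): abc, abd, ace, ade, bcd, cde

Hence C_0 ≅ Z^5, C_1 ≅ Z^9, C_2 ≅ Z^6.

The boundary map ∂_1: C_1 → C_0 sends each edge [p,q] (with p < q) to q − p. For instance
  ∂ad = d − a.
This gives a 5×9 integer matrix of rank 4; reducing to Smith normal form yields diagonal entries (1,1,1,1).

∂_2: C_2 → C_1 acts by ∂[p,q,r] = [q,r] − [p,r] + [p,q]. For instance
  ∂abd = bd − ad + ab,
  ∂abc = bc − ac + ab.
The 9×6 boundary matrix has rank 5 and Smith normal form diag(1,1,1,1,1).

Now H_k = ker ∂_k / im ∂_{k+1}, so:

  H_0: rank C_0 − rank ∂_1 = 5 − 4 = 1, and the invariant factors of ∂_1 are all 1, so H_0 ≅ Z.
  H_1: rank ker ∂_1 − rank ∂_2 = (9 − 4) − 5 = 0, and the invariant factors of ∂_2 are all 1, so H_1 ≅ 0.
  H_2: rank ker ∂_2 − rank ∂_3 = (6 − 5) − 0 = 1, and there is no ∂_3, so H_2 ≅ Z.

Hence the Betti numbers are b_0 = 1, b_1 = 0, b_2 = 1.

b_0 = 1, b_1 = 0, b_2 = 1.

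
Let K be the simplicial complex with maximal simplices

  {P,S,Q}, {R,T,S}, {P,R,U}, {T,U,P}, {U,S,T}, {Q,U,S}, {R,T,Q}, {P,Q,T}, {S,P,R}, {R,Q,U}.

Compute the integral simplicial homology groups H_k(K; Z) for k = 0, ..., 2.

H_0 ≅ Z,  H_1 ≅ Z/2Z,  H_2 = 0.

Order the vertices as P < Q < R < S < T < U. Listing each simplex with vertices in this order, K has dimension 2 with simplices:

  0-simplices (6): P, Q, R, S, T, U
  1-simplices (15): PQ, PR, PS, PT, PU, QR, QS, QT, QU, RS, RT, RU, ST, SU, TU
  2-simplices (10): PQS, PQT, PRS, PRU, PTU, QRT, QRU, QSU, RST, STU

Hence C_0 ≅ Z^6, C_1 ≅ Z^15, C_2 ≅ Z^10.

∂_1: C_1 → C_0 is given by ∂[p,q] = [q] − [p].
The 6×15 boundary matrix has rank 5 and Smith normal form diag(1,1,1,1,1).

Boundary ∂_2: C_2 → C_1 maps a triangle to the signed sum of its edges. For instance
  ∂QRT = RT − QT + QR,
  ∂PRS = RS − PS + PR.
The resulting 15×10 matrix has rank 10, and its Smith normal form has invariant factors (1,1,1,1,1,1,1,1,1,2).

From H_k ≅ ker(∂_k) / im(∂_{k+1}) we obtain:

  H_0: rank C_0 − rank ∂_1 = 6 − 5 = 1, and the invariant factors of ∂_1 are all 1, so H_0 ≅ Z.
  H_1: rank ker ∂_1 − rank ∂_2 = (15 − 5) − 10 = 0, and ∂_2 has invariant factor 2 > 1, so H_1 ≅ Z/2Z.
  H_2: rank ker ∂_2 − rank ∂_3 = (10 − 10) − 0 = 0, and there is no ∂_3, so H_2 ≅ 0.

As a check, the Euler characteristic is 6 − 15 + 10 = 1, which agrees with 1 − 0 + 0 = 1.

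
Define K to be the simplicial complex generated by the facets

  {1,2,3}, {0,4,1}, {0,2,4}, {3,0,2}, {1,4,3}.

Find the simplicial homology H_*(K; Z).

H_0 = Z,  H_1 = Z,  H_2 = 0.

K has 5 vertices, 10 edges, 5 triangles.
rank ∂_0 = 0, rank ∂_1 = 4 ⇒ b_0 = 5 − 0 − 4 = 1; all invariant factors of ∂_1 are 1 so no torsion. So H_0 = Z.
rank ∂_1 = 4, rank ∂_2 = 5 ⇒ b_1 = 10 − 4 − 5 = 1; all invariant factors of ∂_2 are 1 so no torsion. So H_1 = Z.
rank ∂_2 = 5, rank ∂_3 = 0 ⇒ b_2 = 5 − 5 − 0 = 0. So H_2 = 0.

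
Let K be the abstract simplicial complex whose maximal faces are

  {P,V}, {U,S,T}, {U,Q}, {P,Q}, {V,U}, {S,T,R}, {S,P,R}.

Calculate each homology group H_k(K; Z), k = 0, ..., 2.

H_0 = Z,  H_1 = Z^2,  H_2 = 0.

We work with the vertex ordering P < Q < R < S < T < U < V. The simplices of K, each written with vertices in increasing order, are:

  0-simplices (7): P, Q, R, S, T, U, V
  1-simplices (11): PQ, PR, PS, PV, QU, RS, RT, ST, SU, TU, UV
  2-simplices (3): PRS, RST, STU

Hence C_0 ≅ Z^7, C_1 ≅ Z^11, C_2 ≅ Z^3.

Boundary ∂_1: C_1 → C_0 sends each edge [p,q] (with p < q) to q − p. For instance
  ∂ST = T − S.
This gives a 7×11 integer matrix of rank 6; reducing to Smith normal form yields diagonal entries (1,1,1,1,1,1).

The boundary map ∂_2: C_2 → C_1 acts by ∂[p,q,r] = [q,r] − [p,r] + [p,q]. For instance
  ∂PRS = RS − PS + PR,
  ∂RST = ST − RT + RS.
As a 11×3 matrix over Z this has rank 3, with invariant factors (1,1,1).

Computing H_k = (kernel of ∂_k) / (image of ∂_{k+1}):

  H_0: rank C_0 − rank ∂_1 = 7 − 6 = 1, and the invariant factors of ∂_1 are all 1, so H_0 = Z.
  H_1: rank ker ∂_1 − rank ∂_2 = (11 − 6) − 3 = 2, and the invariant factors of ∂_2 are all 1, so H_1 = Z^2.
  H_2: rank ker ∂_2 − rank ∂_3 = (3 − 3) − 0 = 0, and there is no ∂_3, so H_2 = 0.

As a check, the Euler characteristic is 7 − 11 + 3 = -1, which agrees with 1 − 2 + 0 = -1.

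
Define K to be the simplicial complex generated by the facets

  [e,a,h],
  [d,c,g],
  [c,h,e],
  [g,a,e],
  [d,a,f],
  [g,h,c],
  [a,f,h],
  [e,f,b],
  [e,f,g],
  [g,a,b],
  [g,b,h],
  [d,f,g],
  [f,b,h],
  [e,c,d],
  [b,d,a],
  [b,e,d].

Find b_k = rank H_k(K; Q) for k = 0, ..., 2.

b_0 = 1, b_1 = 2, b_2 = 1.

We work with the vertex ordering a < b < c < d < e < f < g < h. The simplices of K, each written with vertices in increasing order, are:

  0-simplices (8): a, b, c, d, e, f, g, h
  1-simplices (24): ab, ad, ae, af, ag, ah, bd, be, bf, bg, bh, cd, ce, cg, ch, de, df, dg, ef, eg, eh, fg, fh, gh
  2-simplices (16): abd, abg, adf, aeg, aeh, afh, bde, bef, bfh, bgh, cde, cdg, ceh, cgh, dfg, efg

Hence C_0 ≅ Z^8, C_1 ≅ Z^24, C_2 ≅ Z^16.

The boundary map ∂_1: C_1 → C_0 maps an edge to its endpoints' difference, ∂[p,q] = q − p.
This gives a 8×24 integer matrix of rank 7; reducing to Smith normal form yields diagonal entries (1,1,1,1,1,1,1).

The boundary map ∂_2: C_2 → C_1 acts by ∂[p,q,r] = [q,r] − [p,r] + [p,q]. For instance
  ∂aeg = eg − ag + ae,
  ∂ceh = eh − ch + ce.
This gives a 24×16 integer matrix of rank 15; reducing to Smith normal form yields diagonal entries (1,1,1,1,1,1,1,1,1,1,1,1,1,1,1).

Computing H_k = (kernel of ∂_k) / (image of ∂_{k+1}):

  H_0: rank C_0 − rank ∂_1 = 8 − 7 = 1, and the invariant factors of ∂_1 are all 1, so H_0 ≅ Z.
  H_1: rank ker ∂_1 − rank ∂_2 = (24 − 7) − 15 = 2, and the invariant factors of ∂_2 are all 1, so H_1 ≅ Z^2.
  H_2: rank ker ∂_2 − rank ∂_3 = (16 − 15) − 0 = 1, and there is no ∂_3, so H_2 ≅ Z.

As a check, the Euler characteristic is 8 − 24 + 16 = 0, which agrees with 1 − 2 + 1 = 0.

Hence the Betti numbers are b_0 = 1, b_1 = 2, b_2 = 1.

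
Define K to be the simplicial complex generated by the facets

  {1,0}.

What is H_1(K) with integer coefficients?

We work with the vertex ordering 0 < 1. The simplices of K, each written with vertices in increasing order, are:

  0-simplices (2): [0], [1]
  1-simplices (1): [0,1]

so the chain groups are C_0 ≅ Z^2, C_1 ≅ Z^1.

∂_1: C_1 → C_0 is given by ∂[p,q] = [q] − [p].
This gives a 2×1 integer matrix of rank 1; reducing to Smith normal form yields diagonal entries (1).

Reading off H_k = ker ∂_k / im ∂_{k+1}:

  H_1: rank ker ∂_1 − rank ∂_2 = (1 − 1) − 0 = 0, and there is no ∂_2, so H_1 = 0.

H_1 = 0.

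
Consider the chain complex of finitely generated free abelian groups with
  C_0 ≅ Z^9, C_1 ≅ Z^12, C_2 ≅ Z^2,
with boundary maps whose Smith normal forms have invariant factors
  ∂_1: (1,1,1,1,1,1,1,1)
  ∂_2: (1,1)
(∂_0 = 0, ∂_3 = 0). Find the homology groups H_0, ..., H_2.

H_0: b_0 = 9 − 0 − 8 = 1; torsion from ∂_1 factors > 1: none. So H_0 = Z.
H_1: b_1 = 12 − 8 − 2 = 2; torsion from ∂_2 factors > 1: none. So H_1 = Z^2.
H_2: b_2 = 2 − 2 − 0 = 0; torsion from ∂_3 factors > 1: none. So H_2 = 0.

H_0 = Z,  H_1 = Z^2,  H_2 = 0.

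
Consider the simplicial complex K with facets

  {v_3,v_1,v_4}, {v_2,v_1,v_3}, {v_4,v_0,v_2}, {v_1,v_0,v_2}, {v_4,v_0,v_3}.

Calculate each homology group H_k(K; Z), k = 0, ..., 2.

H_0 ≅ Z,  H_1 ≅ Z,  H_2 = 0.

Take the total order v_0 < v_1 < v_2 < v_3 < v_4 on the vertex set. Then K (dimension 2) consists of the simplices:

  0-simplices (5): [v_0], [v_1], [v_2], [v_3], [v_4]
  1-simplices (10): [v_0,v_1], [v_0,v_2], [v_0,v_3], [v_0,v_4], [v_1,v_2], [v_1,v_3], [v_1,v_4], [v_2,v_3], [v_2,v_4], [v_3,v_4]
  2-simplices (5): [v_0,v_1,v_2], [v_0,v_2,v_4], [v_0,v_3,v_4], [v_1,v_2,v_3], [v_1,v_3,v_4]

giving chain groups C_0 ≅ Z^5, C_1 ≅ Z^10, C_2 ≅ Z^5.

∂_1: C_1 → C_0 maps an edge to its endpoints' difference, ∂[p,q] = q − p. For instance
  ∂[v_2,v_4] = [v_4] − [v_2].
The resulting 5×10 matrix has rank 4, and its Smith normal form has invariant factors (1,1,1,1).

The boundary map ∂_2: C_2 → C_1 maps a triangle to the signed sum of its edges. For instance
  ∂[v_1,v_2,v_3] = [v_2,v_3] − [v_1,v_3] + [v_1,v_2],
  ∂[v_0,v_2,v_4] = [v_2,v_4] − [v_0,v_4] + [v_0,v_2].
As a 10×5 matrix over Z this has rank 5, with invariant factors (1,1,1,1,1).

Now H_k = ker ∂_k / im ∂_{k+1}, so:

  H_0: rank C_0 − rank ∂_1 = 5 − 4 = 1, and the invariant factors of ∂_1 are all 1, so H_0 ≅ Z.
  H_1: rank ker ∂_1 − rank ∂_2 = (10 − 4) − 5 = 1, and the invariant factors of ∂_2 are all 1, so H_1 ≅ Z.
  H_2: rank ker ∂_2 − rank ∂_3 = (5 − 5) − 0 = 0, and there is no ∂_3, so H_2 ≅ 0.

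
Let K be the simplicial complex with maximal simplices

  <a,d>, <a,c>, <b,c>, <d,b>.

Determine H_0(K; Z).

We work with the vertex ordering a < b < c < d. The simplices of K, each written with vertices in increasing order, are:

  0-simplices (4): a, b, c, d
  1-simplices (4): ac, ad, bc, bd

Hence C_0 ≅ Z^4, C_1 ≅ Z^4.

Boundary ∂_1: C_1 → C_0 is given by ∂[p,q] = [q] − [p]. For instance
  ∂bd = d − b.
The 4×4 boundary matrix has rank 3 and Smith normal form diag(1,1,1).

Computing H_k = (kernel of ∂_k) / (image of ∂_{k+1}):

  H_0: rank C_0 − rank ∂_1 = 4 − 3 = 1, and the invariant factors of ∂_1 are all 1, so H_0 = Z.

(K is a triangulation of the circle S^1.)

H_0 = Z.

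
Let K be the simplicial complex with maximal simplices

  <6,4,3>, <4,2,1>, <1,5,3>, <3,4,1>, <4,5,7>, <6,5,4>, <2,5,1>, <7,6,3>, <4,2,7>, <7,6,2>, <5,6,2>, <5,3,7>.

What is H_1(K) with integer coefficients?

Fix the vertex order 1 < 2 < 3 < 4 < 5 < 6 < 7 and write every simplex with vertices in increasing order. Then dim K = 2 and the simplices of K are:

  0-simplices (7): [1], [2], [3], [4], [5], [6], [7]
  1-simplices (18): [1,2], [1,3], [1,4], [1,5], [2,4], [2,5], [2,6], [2,7], [3,4], [3,5], [3,6], [3,7], [4,5], [4,6], [4,7], [5,6], [5,7], [6,7]
  2-simplices (12): [1,2,4], [1,2,5], [1,3,4], [1,3,5], [2,4,7], [2,5,6], [2,6,7], [3,4,6], [3,5,7], [3,6,7], [4,5,6], [4,5,7]

so the chain groups are C_0 ≅ Z^7, C_1 ≅ Z^18, C_2 ≅ Z^12.

Boundary ∂_1: C_1 → C_0 sends each edge [p,q] (with p < q) to q − p. For instance
  ∂[4,5] = [5] − [4].
The resulting 7×18 matrix has rank 6, and its Smith normal form has invariant factors (1,1,1,1,1,1).

∂_2: C_2 → C_1 maps a triangle to the signed sum of its edges. For instance
  ∂[4,5,6] = [5,6] − [4,6] + [4,5],
  ∂[1,2,4] = [2,4] − [1,4] + [1,2].
The resulting 18×12 matrix has rank 12, and its Smith normal form has invariant factors (1,1,1,1,1,1,1,1,1,1,1,2).

Now H_k = ker ∂_k / im ∂_{k+1}, so:

  H_1: rank ker ∂_1 − rank ∂_2 = (18 − 6) − 12 = 0, and ∂_2 has invariant factor 2 > 1, so H_1 = Z/2Z.

H_1 = Z/2Z.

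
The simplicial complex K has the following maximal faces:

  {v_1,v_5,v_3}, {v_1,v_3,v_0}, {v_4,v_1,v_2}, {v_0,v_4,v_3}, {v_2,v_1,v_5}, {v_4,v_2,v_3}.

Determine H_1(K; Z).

Order the vertices as v_0 < v_1 < v_2 < v_3 < v_4 < v_5. Listing each simplex with vertices in this order, K has dimension 2 with simplices:

  0-simplices (6): [v_0], [v_1], [v_2], [v_3], [v_4], [v_5]
  1-simplices (12): [v_0,v_1], [v_0,v_3], [v_0,v_4], [v_1,v_2], [v_1,v_3], [v_1,v_4], [v_1,v_5], [v_2,v_3], [v_2,v_4], [v_2,v_5], [v_3,v_4], [v_3,v_5]
  2-simplices (6): [v_0,v_1,v_3], [v_0,v_3,v_4], [v_1,v_2,v_4], [v_1,v_2,v_5], [v_1,v_3,v_5], [v_2,v_3,v_4]

giving chain groups C_0 ≅ Z^6, C_1 ≅ Z^12, C_2 ≅ Z^6.

∂_1: C_1 → C_0 is given by ∂[p,q] = [q] − [p]. For instance
  ∂[v_3,v_4] = [v_4] − [v_3].
The 6×12 boundary matrix has rank 5 and Smith normal form diag(1,1,1,1,1).

Boundary ∂_2: C_2 → C_1 acts by ∂[p,q,r] = [q,r] − [p,r] + [p,q]. For instance
  ∂[v_0,v_3,v_4] = [v_3,v_4] − [v_0,v_4] + [v_0,v_3],
  ∂[v_0,v_1,v_3] = [v_1,v_3] − [v_0,v_3] + [v_0,v_1].
This gives a 12×6 integer matrix of rank 6; reducing to Smith normal form yields diagonal entries (1,1,1,1,1,1).

From H_k ≅ ker(∂_k) / im(∂_{k+1}) we obtain:

  H_1: rank ker ∂_1 − rank ∂_2 = (12 − 5) − 6 = 1, and the invariant factors of ∂_2 are all 1, so H_1 ≅ Z.

H_1 ≅ Z.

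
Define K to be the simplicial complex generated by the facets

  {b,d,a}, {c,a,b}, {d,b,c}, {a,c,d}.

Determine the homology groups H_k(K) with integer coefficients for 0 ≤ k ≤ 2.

H_0 = Z,  H_1 = 0,  H_2 = Z.

Take the total order a < b < c < d on the vertex set. Then K (dimension 2) consists of the simplices:

  0-simplices (4): a, b, c, d
  1-simplices (6): ab, ac, ad, bc, bd, cd
  2-simplices (4): abc, abd, acd, bcd

so the chain groups are C_0 ≅ Z^4, C_1 ≅ Z^6, C_2 ≅ Z^4.

The boundary map ∂_1: C_1 → C_0 sends each edge [p,q] (with p < q) to q − p. For instance
  ∂cd = d − c.
The 4×6 boundary matrix has rank 3 and Smith normal form diag(1,1,1).

The boundary map ∂_2: C_2 → C_1 sends each 2-simplex [p,q,r] to [q,r] − [p,r] + [p,q]. For instance
  ∂abd = bd − ad + ab,
  ∂abc = bc − ac + ab.
The resulting 6×4 matrix has rank 3, and its Smith normal form has invariant factors (1,1,1).

From H_k ≅ ker(∂_k) / im(∂_{k+1}) we obtain:

  H_0: rank C_0 − rank ∂_1 = 4 − 3 = 1, and the invariant factors of ∂_1 are all 1, so H_0 = Z.
  H_1: rank ker ∂_1 − rank ∂_2 = (6 − 3) − 3 = 0, and the invariant factors of ∂_2 are all 1, so H_1 = 0.
  H_2: rank ker ∂_2 − rank ∂_3 = (4 − 3) − 0 = 1, and there is no ∂_3, so H_2 = Z.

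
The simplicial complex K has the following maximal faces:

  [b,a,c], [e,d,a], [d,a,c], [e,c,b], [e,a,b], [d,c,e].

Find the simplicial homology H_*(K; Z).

Take the total order a < b < c < d < e on the vertex set. Then K (dimension 2) consists of the simplices:

  0-simplices (5): a, b, c, d, e
  1-simplices (9): ab, ac, ad, ae, bc, be, cd, ce, de
  2-simplices (6): abc, abe, acd, ade, bce, cde

Hence C_0 ≅ Z^5, C_1 ≅ Z^9, C_2 ≅ Z^6.

The boundary map ∂_1: C_1 → C_0 sends each edge [p,q] (with p < q) to q − p.
The 5×9 boundary matrix has rank 4 and Smith normal form diag(1,1,1,1).

The boundary map ∂_2: C_2 → C_1 acts by ∂[p,q,r] = [q,r] − [p,r] + [p,q]. For instance
  ∂abc = bc − ac + ab,
  ∂cde = de − ce + cd.
This gives a 9×6 integer matrix of rank 5; reducing to Smith normal form yields diagonal entries (1,1,1,1,1).

Reading off H_k = ker ∂_k / im ∂_{k+1}:

  H_0: rank C_0 − rank ∂_1 = 5 − 4 = 1, and the invariant factors of ∂_1 are all 1, so H_0 = Z.
  H_1: rank ker ∂_1 − rank ∂_2 = (9 − 4) − 5 = 0, and the invariant factors of ∂_2 are all 1, so H_1 = 0.
  H_2: rank ker ∂_2 − rank ∂_3 = (6 − 5) − 0 = 1, and there is no ∂_3, so H_2 = Z.

As a check, the Euler characteristic is 5 − 9 + 6 = 2, which agrees with 1 − 0 + 1 = 2.

H_0 ≅ Z,  H_1 = 0,  H_2 ≅ Z.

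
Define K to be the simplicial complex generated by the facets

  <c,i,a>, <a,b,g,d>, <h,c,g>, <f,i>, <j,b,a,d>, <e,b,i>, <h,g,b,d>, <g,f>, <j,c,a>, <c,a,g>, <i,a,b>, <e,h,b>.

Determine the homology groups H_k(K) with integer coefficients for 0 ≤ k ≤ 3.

K has 10 vertices, 24 edges, 17 triangles, 3 3-simplices.
rank ∂_0 = 0, rank ∂_1 = 9 ⇒ b_0 = 10 − 0 − 9 = 1; all invariant factors of ∂_1 are 1 so no torsion. So H_0 = Z.
rank ∂_1 = 9, rank ∂_2 = 14 ⇒ b_1 = 24 − 9 − 14 = 1; all invariant factors of ∂_2 are 1 so no torsion. So H_1 = Z.
rank ∂_2 = 14, rank ∂_3 = 3 ⇒ b_2 = 17 − 14 − 3 = 0; all invariant factors of ∂_3 are 1 so no torsion. So H_2 = 0.
rank ∂_3 = 3, rank ∂_4 = 0 ⇒ b_3 = 3 − 3 − 0 = 0. So H_3 = 0.

H_0 = Z,  H_1 = Z,  H_2 = 0,  H_3 = 0.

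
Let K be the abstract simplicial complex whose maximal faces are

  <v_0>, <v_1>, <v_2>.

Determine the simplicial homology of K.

Fix the vertex order v_0 < v_1 < v_2 and write every simplex with vertices in increasing order. Then dim K = 0 and the simplices of K are:

  0-simplices (3): [v_0], [v_1], [v_2]

so the chain groups are C_0 ≅ Z^3.

Now H_k = ker ∂_k / im ∂_{k+1}, so:

  H_0: rank C_0 − rank ∂_1 = 3 − 0 = 3, and there is no ∂_1, so H_0 = Z^3.

H_0 = Z^3.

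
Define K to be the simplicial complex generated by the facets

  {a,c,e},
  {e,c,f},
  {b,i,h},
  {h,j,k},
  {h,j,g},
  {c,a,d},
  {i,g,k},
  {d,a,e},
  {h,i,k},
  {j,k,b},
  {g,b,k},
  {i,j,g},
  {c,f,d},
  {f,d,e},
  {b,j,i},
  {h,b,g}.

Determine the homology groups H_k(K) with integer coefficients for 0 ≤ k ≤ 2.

Fix the vertex order a < b < c < d < e < f < g < h < i < j < k and write every simplex with vertices in increasing order. Then dim K = 2 and the simplices of K are:

  0-simplices (11): a, b, c, d, e, f, g, h, i, j, k
  1-simplices (24): ac, ad, ae, bg, bh, bi, bj, bk, cd, ce, cf, de, df, ef, gh, gi, gj, gk, hi, hj, hk, ij, ik, jk
  2-simplices (16): acd, ace, ade, bgh, bgk, bhi, bij, bjk, cdf, cef, def, ghj, gij, gik, hik, hjk

Hence C_0 ≅ Z^11, C_1 ≅ Z^24, C_2 ≅ Z^16.

Boundary ∂_1: C_1 → C_0 sends each edge [p,q] (with p < q) to q − p.
As a 11×24 matrix over Z this has rank 9, with invariant factors (1,1,1,1,1,1,1,1,1).

Boundary ∂_2: C_2 → C_1 maps a triangle to the signed sum of its edges. For instance
  ∂hik = ik − hk + hi,
  ∂ade = de − ae + ad.
This gives a 24×16 integer matrix of rank 15; reducing to Smith normal form yields diagonal entries (1,1,1,1,1,1,1,1,1,1,1,1,1,1,2).

Reading off H_k = ker ∂_k / im ∂_{k+1}:

  H_0: rank C_0 − rank ∂_1 = 11 − 9 = 2, and the invariant factors of ∂_1 are all 1, so H_0 ≅ Z^2.
  H_1: rank ker ∂_1 − rank ∂_2 = (24 − 9) − 15 = 0, and ∂_2 has invariant factor 2 > 1, so H_1 ≅ Z/2Z.
  H_2: rank ker ∂_2 − rank ∂_3 = (16 − 15) − 0 = 1, and there is no ∂_3, so H_2 ≅ Z.

H_0 ≅ Z^2,  H_1 ≅ Z/2Z,  H_2 ≅ Z.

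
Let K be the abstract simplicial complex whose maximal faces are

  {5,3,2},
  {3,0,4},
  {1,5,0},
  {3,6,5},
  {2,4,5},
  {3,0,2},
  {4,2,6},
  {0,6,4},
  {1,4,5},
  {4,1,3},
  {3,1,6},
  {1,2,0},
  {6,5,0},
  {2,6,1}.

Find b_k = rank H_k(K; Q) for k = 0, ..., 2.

b_0 = 1, b_1 = 2, b_2 = 1.

Take the total order 0 < 1 < 2 < 3 < 4 < 5 < 6 on the vertex set. Then K (dimension 2) consists of the simplices:

  0-simplices (7): [0], [1], [2], [3], [4], [5], [6]
  1-simplices (21): [0,1], [0,2], [0,3], [0,4], [0,5], [0,6], [1,2], [1,3], [1,4], [1,5], [1,6], [2,3], [2,4], [2,5], [2,6], [3,4], [3,5], [3,6], [4,5], [4,6], [5,6]
  2-simplices (14): [0,1,2], [0,1,5], [0,2,3], [0,3,4], [0,4,6], [0,5,6], [1,2,6], [1,3,4], [1,3,6], [1,4,5], [2,3,5], [2,4,5], [2,4,6], [3,5,6]

Hence C_0 ≅ Z^7, C_1 ≅ Z^21, C_2 ≅ Z^14.

The boundary map ∂_1: C_1 → C_0 is given by ∂[p,q] = [q] − [p]. For instance
  ∂[4,6] = [6] − [4].
This gives a 7×21 integer matrix of rank 6; reducing to Smith normal form yields diagonal entries (1,1,1,1,1,1).

Boundary ∂_2: C_2 → C_1 sends each 2-simplex [p,q,r] to [q,r] − [p,r] + [p,q]. For instance
  ∂[1,3,4] = [3,4] − [1,4] + [1,3],
  ∂[2,4,5] = [4,5] − [2,5] + [2,4].
As a 21×14 matrix over Z this has rank 13, with invariant factors (1,1,1,1,1,1,1,1,1,1,1,1,1).

Reading off H_k = ker ∂_k / im ∂_{k+1}:

  H_0: rank C_0 − rank ∂_1 = 7 − 6 = 1, and the invariant factors of ∂_1 are all 1, so H_0 ≅ Z.
  H_1: rank ker ∂_1 − rank ∂_2 = (21 − 6) − 13 = 2, and the invariant factors of ∂_2 are all 1, so H_1 ≅ Z^2.
  H_2: rank ker ∂_2 − rank ∂_3 = (14 − 13) − 0 = 1, and there is no ∂_3, so H_2 ≅ Z.

Hence the Betti numbers are b_0 = 1, b_1 = 2, b_2 = 1.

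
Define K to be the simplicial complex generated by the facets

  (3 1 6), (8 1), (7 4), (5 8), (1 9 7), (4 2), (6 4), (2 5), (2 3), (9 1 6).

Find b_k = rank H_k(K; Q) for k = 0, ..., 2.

b_0 = 1, b_1 = 3, b_2 = 0.

Order the vertices as 1 < 2 < 3 < 4 < 5 < 6 < 7 < 8 < 9. Listing each simplex with vertices in this order, K has dimension 2 with simplices:

  0-simplices (9): [1], [2], [3], [4], [5], [6], [7], [8], [9]
  1-simplices (14): [1,3], [1,6], [1,7], [1,8], [1,9], [2,3], [2,4], [2,5], [3,6], [4,6], [4,7], [5,8], [6,9], [7,9]
  2-simplices (3): [1,3,6], [1,6,9], [1,7,9]

Hence C_0 ≅ Z^9, C_1 ≅ Z^14, C_2 ≅ Z^3.

∂_1: C_1 → C_0 is given by ∂[p,q] = [q] − [p].
This gives a 9×14 integer matrix of rank 8; reducing to Smith normal form yields diagonal entries (1,1,1,1,1,1,1,1).

Boundary ∂_2: C_2 → C_1 acts by ∂[p,q,r] = [q,r] − [p,r] + [p,q]. For instance
  ∂[1,3,6] = [3,6] − [1,6] + [1,3],
  ∂[1,6,9] = [6,9] − [1,9] + [1,6].
The 14×3 boundary matrix has rank 3 and Smith normal form diag(1,1,1).

From H_k ≅ ker(∂_k) / im(∂_{k+1}) we obtain:

  H_0: rank C_0 − rank ∂_1 = 9 − 8 = 1, and the invariant factors of ∂_1 are all 1, so H_0 = Z.
  H_1: rank ker ∂_1 − rank ∂_2 = (14 − 8) − 3 = 3, and the invariant factors of ∂_2 are all 1, so H_1 = Z^3.
  H_2: rank ker ∂_2 − rank ∂_3 = (3 − 3) − 0 = 0, and there is no ∂_3, so H_2 = 0.

Hence the Betti numbers are b_0 = 1, b_1 = 3, b_2 = 0.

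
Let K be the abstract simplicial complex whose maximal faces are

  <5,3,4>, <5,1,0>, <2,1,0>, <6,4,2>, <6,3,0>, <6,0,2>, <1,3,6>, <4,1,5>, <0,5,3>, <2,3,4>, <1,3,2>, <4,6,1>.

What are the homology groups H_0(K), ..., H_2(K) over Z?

Take the total order 0 < 1 < 2 < 3 < 4 < 5 < 6 on the vertex set. Then K (dimension 2) consists of the simplices:

  0-simplices (7): [0], [1], [2], [3], [4], [5], [6]
  1-simplices (18): [0,1], [0,2], [0,3], [0,5], [0,6], [1,2], [1,3], [1,4], [1,5], [1,6], [2,3], [2,4], [2,6], [3,4], [3,5], [3,6], [4,5], [4,6]
  2-simplices (12): [0,1,2], [0,1,5], [0,2,6], [0,3,5], [0,3,6], [1,2,3], [1,3,6], [1,4,5], [1,4,6], [2,3,4], [2,4,6], [3,4,5]

Hence C_0 ≅ Z^7, C_1 ≅ Z^18, C_2 ≅ Z^12.

The boundary map ∂_1: C_1 → C_0 maps an edge to its endpoints' difference, ∂[p,q] = q − p. For instance
  ∂[1,6] = [6] − [1].
This gives a 7×18 integer matrix of rank 6; reducing to Smith normal form yields diagonal entries (1,1,1,1,1,1).

The boundary map ∂_2: C_2 → C_1 sends each 2-simplex [p,q,r] to [q,r] − [p,r] + [p,q]. For instance
  ∂[0,2,6] = [2,6] − [0,6] + [0,2],
  ∂[1,3,6] = [3,6] − [1,6] + [1,3].
As a 18×12 matrix over Z this has rank 12, with invariant factors (1,1,1,1,1,1,1,1,1,1,1,2).

From H_k ≅ ker(∂_k) / im(∂_{k+1}) we obtain:

  H_0: rank C_0 − rank ∂_1 = 7 − 6 = 1, and the invariant factors of ∂_1 are all 1, so H_0 ≅ Z.
  H_1: rank ker ∂_1 − rank ∂_2 = (18 − 6) − 12 = 0, and ∂_2 has invariant factor 2 > 1, so H_1 ≅ Z/2.
  H_2: rank ker ∂_2 − rank ∂_3 = (12 − 12) − 0 = 0, and there is no ∂_3, so H_2 ≅ 0.

(K is a triangulation of the real projective plane RP^2.)

H_0 = Z,  H_1 = Z/2,  H_2 = 0.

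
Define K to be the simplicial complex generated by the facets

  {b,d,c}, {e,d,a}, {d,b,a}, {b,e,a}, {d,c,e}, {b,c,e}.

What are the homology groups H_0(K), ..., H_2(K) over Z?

Order the vertices as a < b < c < d < e. Listing each simplex with vertices in this order, K has dimension 2 with simplices:

  0-simplices (5): a, b, c, d, e
  1-simplices (9): ab, ad, ae, bc, bd, be, cd, ce, de
  2-simplices (6): abd, abe, ade, bcd, bce, cde

Hence C_0 ≅ Z^5, C_1 ≅ Z^9, C_2 ≅ Z^6.

Boundary ∂_1: C_1 → C_0 maps an edge to its endpoints' difference, ∂[p,q] = q − p. For instance
  ∂bd = d − b.
The resulting 5×9 matrix has rank 4, and its Smith normal form has invariant factors (1,1,1,1).

∂_2: C_2 → C_1 sends each 2-simplex [p,q,r] to [q,r] − [p,r] + [p,q]. For instance
  ∂abe = be − ae + ab,
  ∂cde = de − ce + cd.
As a 9×6 matrix over Z this has rank 5, with invariant factors (1,1,1,1,1).

Now H_k = ker ∂_k / im ∂_{k+1}, so:

  H_0: rank C_0 − rank ∂_1 = 5 − 4 = 1, and the invariant factors of ∂_1 are all 1, so H_0 = Z.
  H_1: rank ker ∂_1 − rank ∂_2 = (9 − 4) − 5 = 0, and the invariant factors of ∂_2 are all 1, so H_1 = 0.
  H_2: rank ker ∂_2 − rank ∂_3 = (6 − 5) − 0 = 1, and there is no ∂_3, so H_2 = Z.

H_0 = Z,  H_1 = 0,  H_2 = Z.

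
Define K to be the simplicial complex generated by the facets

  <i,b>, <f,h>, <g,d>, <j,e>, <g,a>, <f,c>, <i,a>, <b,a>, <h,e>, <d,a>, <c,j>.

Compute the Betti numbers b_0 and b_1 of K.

b_0 = 2, b_1 = 3.

Take the total order a < b < c < d < e < f < g < h < i < j on the vertex set. Then K (dimension 1) consists of the simplices:

  0-simplices (10): a, b, c, d, e, f, g, h, i, j
  1-simplices (11): ab, ad, ag, ai, bi, cf, cj, dg, eh, ej, fh

so the chain groups are C_0 ≅ Z^10, C_1 ≅ Z^11.

Boundary ∂_1: C_1 → C_0 maps an edge to its endpoints' difference, ∂[p,q] = q − p.
As a 10×11 matrix over Z this has rank 8, with invariant factors (1,1,1,1,1,1,1,1).

Now H_k = ker ∂_k / im ∂_{k+1}, so:

  H_0: rank C_0 − rank ∂_1 = 10 − 8 = 2, and the invariant factors of ∂_1 are all 1, so H_0 ≅ Z^2.
  H_1: rank ker ∂_1 − rank ∂_2 = (11 − 8) − 0 = 3, and there is no ∂_2, so H_1 ≅ Z^3.

As a check, the Euler characteristic is 10 − 11 = -1, which agrees with 2 − 3 = -1.

Hence the Betti numbers are b_0 = 2, b_1 = 3.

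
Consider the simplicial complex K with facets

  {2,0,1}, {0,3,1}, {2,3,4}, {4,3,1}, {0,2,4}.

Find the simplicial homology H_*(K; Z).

H_0 = Z,  H_1 = Z,  H_2 = 0.

Fix the vertex order 0 < 1 < 2 < 3 < 4 and write every simplex with vertices in increasing order. Then dim K = 2 and the simplices of K are:

  0-simplices (5): [0], [1], [2], [3], [4]
  1-simplices (10): [0,1], [0,2], [0,3], [0,4], [1,2], [1,3], [1,4], [2,3], [2,4], [3,4]
  2-simplices (5): [0,1,2], [0,1,3], [0,2,4], [1,3,4], [2,3,4]

so the chain groups are C_0 ≅ Z^5, C_1 ≅ Z^10, C_2 ≅ Z^5.

∂_1: C_1 → C_0 sends each edge [p,q] (with p < q) to q − p. For instance
  ∂[0,4] = [4] − [0].
As a 5×10 matrix over Z this has rank 4, with invariant factors (1,1,1,1).

Boundary ∂_2: C_2 → C_1 acts by ∂[p,q,r] = [q,r] − [p,r] + [p,q]. For instance
  ∂[1,3,4] = [3,4] − [1,4] + [1,3],
  ∂[0,1,3] = [1,3] − [0,3] + [0,1].
The resulting 10×5 matrix has rank 5, and its Smith normal form has invariant factors (1,1,1,1,1).

Now H_k = ker ∂_k / im ∂_{k+1}, so:

  H_0: rank C_0 − rank ∂_1 = 5 − 4 = 1, and the invariant factors of ∂_1 are all 1, so H_0 ≅ Z.
  H_1: rank ker ∂_1 − rank ∂_2 = (10 − 4) − 5 = 1, and the invariant factors of ∂_2 are all 1, so H_1 ≅ Z.
  H_2: rank ker ∂_2 − rank ∂_3 = (5 − 5) − 0 = 0, and there is no ∂_3, so H_2 ≅ 0.

As a check, the Euler characteristic is 5 − 10 + 5 = 0, which agrees with 1 − 1 + 0 = 0.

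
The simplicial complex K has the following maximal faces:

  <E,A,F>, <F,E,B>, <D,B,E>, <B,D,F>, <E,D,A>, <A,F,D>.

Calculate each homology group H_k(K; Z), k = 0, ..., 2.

Fix the vertex order A < B < D < E < F and write every simplex with vertices in increasing order. Then dim K = 2 and the simplices of K are:

  0-simplices (5): A, B, D, E, F
  1-simplices (9): AD, AE, AF, BD, BE, BF, DE, DF, EF
  2-simplices (6): ADE, ADF, AEF, BDE, BDF, BEF

so the chain groups are C_0 ≅ Z^5, C_1 ≅ Z^9, C_2 ≅ Z^6.

The boundary map ∂_1: C_1 → C_0 maps an edge to its endpoints' difference, ∂[p,q] = q − p. For instance
  ∂AE = E − A.
As a 5×9 matrix over Z this has rank 4, with invariant factors (1,1,1,1).

∂_2: C_2 → C_1 sends each 2-simplex [p,q,r] to [q,r] − [p,r] + [p,q]. For instance
  ∂AEF = EF − AF + AE,
  ∂ADE = DE − AE + AD.
As a 9×6 matrix over Z this has rank 5, with invariant factors (1,1,1,1,1).

From H_k ≅ ker(∂_k) / im(∂_{k+1}) we obtain:

  H_0: rank C_0 − rank ∂_1 = 5 − 4 = 1, and the invariant factors of ∂_1 are all 1, so H_0 ≅ Z.
  H_1: rank ker ∂_1 − rank ∂_2 = (9 − 4) − 5 = 0, and the invariant factors of ∂_2 are all 1, so H_1 ≅ 0.
  H_2: rank ker ∂_2 − rank ∂_3 = (6 − 5) − 0 = 1, and there is no ∂_3, so H_2 ≅ Z.

As a check, the Euler characteristic is 5 − 9 + 6 = 2, which agrees with 1 − 0 + 1 = 2.

H_0 ≅ Z,  H_1 = 0,  H_2 ≅ Z.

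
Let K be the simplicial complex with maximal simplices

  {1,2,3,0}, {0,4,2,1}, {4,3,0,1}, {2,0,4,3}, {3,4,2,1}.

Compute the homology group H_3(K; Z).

We work with the vertex ordering 0 < 1 < 2 < 3 < 4. The simplices of K, each written with vertices in increasing order, are:

  0-simplices (5): [0], [1], [2], [3], [4]
  1-simplices (10): [0,1], [0,2], [0,3], [0,4], [1,2], [1,3], [1,4], [2,3], [2,4], [3,4]
  2-simplices (10): [0,1,2], [0,1,3], [0,1,4], [0,2,3], [0,2,4], [0,3,4], [1,2,3], [1,2,4], [1,3,4], [2,3,4]
  3-simplices (5): [0,1,2,3], [0,1,2,4], [0,1,3,4], [0,2,3,4], [1,2,3,4]

giving chain groups C_0 ≅ Z^5, C_1 ≅ Z^10, C_2 ≅ Z^10, C_3 ≅ Z^5.

The boundary map ∂_1: C_1 → C_0 is given by ∂[p,q] = [q] − [p]. For instance
  ∂[2,4] = [4] − [2].
The resulting 5×10 matrix has rank 4, and its Smith normal form has invariant factors (1,1,1,1).

∂_2: C_2 → C_1 acts by ∂[p,q,r] = [q,r] − [p,r] + [p,q]. For instance
  ∂[0,2,3] = [2,3] − [0,3] + [0,2],
  ∂[0,1,2] = [1,2] − [0,2] + [0,1].
This gives a 10×10 integer matrix of rank 6; reducing to Smith normal form yields diagonal entries (1,1,1,1,1,1).

The boundary map ∂_3: C_3 → C_2 sends each 3-simplex σ to the alternating sum Σ_i (−1)^i (σ with its i-th vertex removed). For instance
  ∂[0,2,3,4] = [2,3,4] − [0,3,4] + [0,2,4] − [0,2,3],
  ∂[1,2,3,4] = [2,3,4] − [1,3,4] + [1,2,4] − [1,2,3].
As a 10×5 matrix over Z this has rank 4, with invariant factors (1,1,1,1).

From H_k ≅ ker(∂_k) / im(∂_{k+1}) we obtain:

  H_3: rank ker ∂_3 − rank ∂_4 = (5 − 4) − 0 = 1, and there is no ∂_4, so H_3 = Z.

H_3 = Z.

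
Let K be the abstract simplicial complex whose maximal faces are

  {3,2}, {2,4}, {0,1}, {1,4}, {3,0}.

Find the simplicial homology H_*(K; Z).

K has 5 vertices, 5 edges.
rank ∂_0 = 0, rank ∂_1 = 4 ⇒ b_0 = 5 − 0 − 4 = 1; all invariant factors of ∂_1 are 1 so no torsion. So H_0 ≅ Z.
rank ∂_1 = 4, rank ∂_2 = 0 ⇒ b_1 = 5 − 4 − 0 = 1. So H_1 ≅ Z.

H_0 = Z,  H_1 = Z.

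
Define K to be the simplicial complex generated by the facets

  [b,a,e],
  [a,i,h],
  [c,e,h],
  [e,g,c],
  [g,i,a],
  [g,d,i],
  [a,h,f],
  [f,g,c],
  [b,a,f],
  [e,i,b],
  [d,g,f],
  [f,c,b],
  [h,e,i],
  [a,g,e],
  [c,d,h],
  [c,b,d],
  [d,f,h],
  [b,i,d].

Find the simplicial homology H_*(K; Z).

H_0 = Z,  H_1 = Z ⊕ Z/2,  H_2 = 0.

Fix the vertex order a < b < c < d < e < f < g < h < i and write every simplex with vertices in increasing order. Then dim K = 2 and the simplices of K are:

  0-simplices (9): a, b, c, d, e, f, g, h, i
  1-simplices (27): ab, ae, af, ag, ah, ai, bc, bd, be, bf, bi, cd, ce, cf, cg, ch, df, dg, dh, di, eg, eh, ei, fg, fh, gi, hi
  2-simplices (18): abe, abf, aeg, afh, agi, ahi, bcd, bcf, bdi, bei, cdh, ceg, ceh, cfg, dfg, dfh, dgi, ehi

giving chain groups C_0 ≅ Z^9, C_1 ≅ Z^27, C_2 ≅ Z^18.

The boundary map ∂_1: C_1 → C_0 is given by ∂[p,q] = [q] − [p]. For instance
  ∂fh = h − f.
This gives a 9×27 integer matrix of rank 8; reducing to Smith normal form yields diagonal entries (1,1,1,1,1,1,1,1).

The boundary map ∂_2: C_2 → C_1 maps a triangle to the signed sum of its edges. For instance
  ∂cfg = fg − cg + cf,
  ∂agi = gi − ai + ag.
The resulting 27×18 matrix has rank 18, and its Smith normal form has invariant factors (1,1,1,1,1,1,1,1,1,1,1,1,1,1,1,1,1,2).

Computing H_k = (kernel of ∂_k) / (image of ∂_{k+1}):

  H_0: rank C_0 − rank ∂_1 = 9 − 8 = 1, and the invariant factors of ∂_1 are all 1, so H_0 ≅ Z.
  H_1: rank ker ∂_1 − rank ∂_2 = (27 − 8) − 18 = 1, and ∂_2 has invariant factor 2 > 1, so H_1 ≅ Z ⊕ Z/2.
  H_2: rank ker ∂_2 − rank ∂_3 = (18 − 18) − 0 = 0, and there is no ∂_3, so H_2 ≅ 0.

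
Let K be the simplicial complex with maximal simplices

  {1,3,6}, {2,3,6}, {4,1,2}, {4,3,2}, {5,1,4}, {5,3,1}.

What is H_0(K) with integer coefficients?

H_0 ≅ Z.

Take the total order 1 < 2 < 3 < 4 < 5 < 6 on the vertex set. Then K (dimension 2) consists of the simplices:

  0-simplices (6): [1], [2], [3], [4], [5], [6]
  1-simplices (12): [1,2], [1,3], [1,4], [1,5], [1,6], [2,3], [2,4], [2,6], [3,4], [3,5], [3,6], [4,5]
  2-simplices (6): [1,2,4], [1,3,5], [1,3,6], [1,4,5], [2,3,4], [2,3,6]

giving chain groups C_0 ≅ Z^6, C_1 ≅ Z^12, C_2 ≅ Z^6.

Boundary ∂_1: C_1 → C_0 is given by ∂[p,q] = [q] − [p].
This gives a 6×12 integer matrix of rank 5; reducing to Smith normal form yields diagonal entries (1,1,1,1,1).

The boundary map ∂_2: C_2 → C_1 acts by ∂[p,q,r] = [q,r] − [p,r] + [p,q]. For instance
  ∂[2,3,6] = [3,6] − [2,6] + [2,3],
  ∂[1,4,5] = [4,5] − [1,5] + [1,4].
The 12×6 boundary matrix has rank 6 and Smith normal form diag(1,1,1,1,1,1).

Now H_k = ker ∂_k / im ∂_{k+1}, so:

  H_0: rank C_0 − rank ∂_1 = 6 − 5 = 1, and the invariant factors of ∂_1 are all 1, so H_0 ≅ Z.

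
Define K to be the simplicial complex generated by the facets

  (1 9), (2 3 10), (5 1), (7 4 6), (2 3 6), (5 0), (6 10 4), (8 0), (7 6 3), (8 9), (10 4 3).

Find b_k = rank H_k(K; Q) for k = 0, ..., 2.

Fix the vertex order 0 < 1 < 2 < 3 < 4 < 5 < 6 < 7 < 8 < 9 < 10 and write every simplex with vertices in increasing order. Then dim K = 2 and the simplices of K are:

  0-simplices (11): [0], [1], [2], [3], [4], [5], [6], [7], [8], [9], [10]
  1-simplices (17): [0,5], [0,8], [1,5], [1,9], [2,3], [2,6], [2,10], [3,4], [3,6], [3,7], [3,10], [4,6], [4,7], [4,10], [6,7], [6,10], [8,9]
  2-simplices (6): [2,3,6], [2,3,10], [3,4,10], [3,6,7], [4,6,7], [4,6,10]

Hence C_0 ≅ Z^11, C_1 ≅ Z^17, C_2 ≅ Z^6.

The boundary map ∂_1: C_1 → C_0 sends each edge [p,q] (with p < q) to q − p.
This gives a 11×17 integer matrix of rank 9; reducing to Smith normal form yields diagonal entries (1,1,1,1,1,1,1,1,1).

∂_2: C_2 → C_1 sends each 2-simplex [p,q,r] to [q,r] − [p,r] + [p,q]. For instance
  ∂[4,6,10] = [6,10] − [4,10] + [4,6],
  ∂[3,4,10] = [4,10] − [3,10] + [3,4].
The 17×6 boundary matrix has rank 6 and Smith normal form diag(1,1,1,1,1,1).

Computing H_k = (kernel of ∂_k) / (image of ∂_{k+1}):

  H_0: rank C_0 − rank ∂_1 = 11 − 9 = 2, and the invariant factors of ∂_1 are all 1, so H_0 = Z^2.
  H_1: rank ker ∂_1 − rank ∂_2 = (17 − 9) − 6 = 2, and the invariant factors of ∂_2 are all 1, so H_1 = Z^2.
  H_2: rank ker ∂_2 − rank ∂_3 = (6 − 6) − 0 = 0, and there is no ∂_3, so H_2 = 0.

Hence the Betti numbers are b_0 = 2, b_1 = 2, b_2 = 0.

b_0 = 2, b_1 = 2, b_2 = 0.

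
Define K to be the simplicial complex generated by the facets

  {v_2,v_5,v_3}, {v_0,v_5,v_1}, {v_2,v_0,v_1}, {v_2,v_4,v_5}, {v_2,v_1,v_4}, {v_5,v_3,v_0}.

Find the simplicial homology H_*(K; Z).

Take the total order v_0 < v_1 < v_2 < v_3 < v_4 < v_5 on the vertex set. Then K (dimension 2) consists of the simplices:

  0-simplices (6): [v_0], [v_1], [v_2], [v_3], [v_4], [v_5]
  1-simplices (12): [v_0,v_1], [v_0,v_2], [v_0,v_3], [v_0,v_5], [v_1,v_2], [v_1,v_4], [v_1,v_5], [v_2,v_3], [v_2,v_4], [v_2,v_5], [v_3,v_5], [v_4,v_5]
  2-simplices (6): [v_0,v_1,v_2], [v_0,v_1,v_5], [v_0,v_3,v_5], [v_1,v_2,v_4], [v_2,v_3,v_5], [v_2,v_4,v_5]

giving chain groups C_0 ≅ Z^6, C_1 ≅ Z^12, C_2 ≅ Z^6.

Boundary ∂_1: C_1 → C_0 maps an edge to its endpoints' difference, ∂[p,q] = q − p.
The 6×12 boundary matrix has rank 5 and Smith normal form diag(1,1,1,1,1).

The boundary map ∂_2: C_2 → C_1 maps a triangle to the signed sum of its edges. For instance
  ∂[v_0,v_1,v_2] = [v_1,v_2] − [v_0,v_2] + [v_0,v_1],
  ∂[v_0,v_1,v_5] = [v_1,v_5] − [v_0,v_5] + [v_0,v_1].
As a 12×6 matrix over Z this has rank 6, with invariant factors (1,1,1,1,1,1).

Computing H_k = (kernel of ∂_k) / (image of ∂_{k+1}):

  H_0: rank C_0 − rank ∂_1 = 6 − 5 = 1, and the invariant factors of ∂_1 are all 1, so H_0 = Z.
  H_1: rank ker ∂_1 − rank ∂_2 = (12 − 5) − 6 = 1, and the invariant factors of ∂_2 are all 1, so H_1 = Z.
  H_2: rank ker ∂_2 − rank ∂_3 = (6 − 6) − 0 = 0, and there is no ∂_3, so H_2 = 0.

(K is a triangulation of the cylinder S^1 x I.)

H_0 = Z,  H_1 = Z,  H_2 = 0.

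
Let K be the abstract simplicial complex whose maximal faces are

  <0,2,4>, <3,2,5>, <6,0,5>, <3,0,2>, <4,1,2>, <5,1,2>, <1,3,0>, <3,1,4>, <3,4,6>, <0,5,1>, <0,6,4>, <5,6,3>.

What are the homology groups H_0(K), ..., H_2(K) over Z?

H_0 = Z,  H_1 = Z/2,  H_2 = 0.

We work with the vertex ordering 0 < 1 < 2 < 3 < 4 < 5 < 6. The simplices of K, each written with vertices in increasing order, are:

  0-simplices (7): [0], [1], [2], [3], [4], [5], [6]
  1-simplices (18): [0,1], [0,2], [0,3], [0,4], [0,5], [0,6], [1,2], [1,3], [1,4], [1,5], [2,3], [2,4], [2,5], [3,4], [3,5], [3,6], [4,6], [5,6]
  2-simplices (12): [0,1,3], [0,1,5], [0,2,3], [0,2,4], [0,4,6], [0,5,6], [1,2,4], [1,2,5], [1,3,4], [2,3,5], [3,4,6], [3,5,6]

so the chain groups are C_0 ≅ Z^7, C_1 ≅ Z^18, C_2 ≅ Z^12.

∂_1: C_1 → C_0 maps an edge to its endpoints' difference, ∂[p,q] = q − p.
As a 7×18 matrix over Z this has rank 6, with invariant factors (1,1,1,1,1,1).

Boundary ∂_2: C_2 → C_1 sends each 2-simplex [p,q,r] to [q,r] − [p,r] + [p,q]. For instance
  ∂[3,5,6] = [5,6] − [3,6] + [3,5],
  ∂[0,1,3] = [1,3] − [0,3] + [0,1].
This gives a 18×12 integer matrix of rank 12; reducing to Smith normal form yields diagonal entries (1,1,1,1,1,1,1,1,1,1,1,2).

Computing H_k = (kernel of ∂_k) / (image of ∂_{k+1}):

  H_0: rank C_0 − rank ∂_1 = 7 − 6 = 1, and the invariant factors of ∂_1 are all 1, so H_0 = Z.
  H_1: rank ker ∂_1 − rank ∂_2 = (18 − 6) − 12 = 0, and ∂_2 has invariant factor 2 > 1, so H_1 = Z/2.
  H_2: rank ker ∂_2 − rank ∂_3 = (12 − 12) − 0 = 0, and there is no ∂_3, so H_2 = 0.

(K is a triangulation of the real projective plane RP^2.)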